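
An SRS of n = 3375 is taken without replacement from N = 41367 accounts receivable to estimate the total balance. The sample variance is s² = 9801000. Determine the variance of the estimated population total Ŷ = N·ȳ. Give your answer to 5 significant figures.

Var(Ŷ) = N²·Var(ȳ) = N²·(1 − n/N)·s²/n.
f = 3375/41367 = 0.08158677; Var(ȳ) = 0.91841323·9801000/3375 = 2667.072.
Var(Ŷ) = 41367² · 2667.072 = 4.5639701 × 10^12.

4.5640 × 10^12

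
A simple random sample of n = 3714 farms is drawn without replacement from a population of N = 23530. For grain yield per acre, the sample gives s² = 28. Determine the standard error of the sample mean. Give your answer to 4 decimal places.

0.0797

Under SRS without replacement, Var(ȳ) = (1 − f)·s²/n with f = n/N = 3714/23530 = 0.15784105.
Var(ȳ) = (1 − 0.15784105)·28/3714 = 0.84215895·0.0075390415 = 0.0063490712.
SE(ȳ) = √(0.0063490712) = 0.0797.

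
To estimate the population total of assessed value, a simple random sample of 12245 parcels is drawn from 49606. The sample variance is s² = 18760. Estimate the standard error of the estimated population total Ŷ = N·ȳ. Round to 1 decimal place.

Var(Ŷ) = N²·Var(ȳ) = N²·(1 − n/N)·s²/n.
f = 12245/49606 = 0.24684514; Var(ȳ) = 0.75315486·18760/12245 = 1.1538738.
Var(Ŷ) = 49606² · 1.1538738 = 2.839401 × 10^9.
SE(Ŷ) = √(2.839401 × 10^9) = 53286.0.

53286.0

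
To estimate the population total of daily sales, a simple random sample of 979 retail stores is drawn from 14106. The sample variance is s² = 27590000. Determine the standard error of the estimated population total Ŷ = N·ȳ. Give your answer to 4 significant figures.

2.284 × 10^6

Var(Ŷ) = N²·Var(ȳ) = N²·(1 − n/N)·s²/n.
f = 979/14106 = 0.06940309; Var(ȳ) = 0.93059691·27590000/979 = 26225.913.
Var(Ŷ) = 14106² · 26225.913 = 5.2184121 × 10^12.
SE(Ŷ) = √(5.2184121 × 10^12) = 2.284 × 10^6.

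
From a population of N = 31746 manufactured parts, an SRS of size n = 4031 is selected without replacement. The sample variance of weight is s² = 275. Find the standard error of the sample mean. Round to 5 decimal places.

Under SRS without replacement, Var(ȳ) = (1 − f)·s²/n with f = n/N = 4031/31746 = 0.12697663.
Var(ȳ) = (1 − 0.12697663)·275/4031 = 0.87302337·0.068221285 = 0.059558776.
SE(ȳ) = √(0.059558776) = 0.24405.

0.24405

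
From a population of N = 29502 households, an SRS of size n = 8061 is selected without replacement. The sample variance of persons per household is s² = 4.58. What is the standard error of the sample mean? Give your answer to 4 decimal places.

Under SRS without replacement, Var(ȳ) = (1 − f)·s²/n with f = n/N = 8061/29502 = 0.27323571.
Var(ȳ) = (1 − 0.27323571)·4.58/8061 = 0.72676429·5.6816772 × 10^-4 = 4.1292401 × 10^-4.
SE(ȳ) = √(4.1292401 × 10^-4) = 0.0203.

0.0203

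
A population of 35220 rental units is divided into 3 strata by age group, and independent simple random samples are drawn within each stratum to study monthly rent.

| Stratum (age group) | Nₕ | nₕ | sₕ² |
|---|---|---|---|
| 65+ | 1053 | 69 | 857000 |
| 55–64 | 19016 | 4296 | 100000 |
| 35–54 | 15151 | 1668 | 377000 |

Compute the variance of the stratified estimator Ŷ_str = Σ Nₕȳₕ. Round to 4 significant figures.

6.556 × 10^10

Var(Ŷ_str) = Σₕ Nₕ²(1 − fₕ)sₕ²/nₕ.
65+: 1053²·(1 − 69/1053)·857000/69 = 1.2869308 × 10^10.
55–64: 19016²·(1 − 4296/19016)·100000/4296 = 6.5157244 × 10^9.
35–54: 15151²·(1 − 1668/15151)·377000/1668 = 4.617141 × 10^10.
Sum = 6.5556442 × 10^10.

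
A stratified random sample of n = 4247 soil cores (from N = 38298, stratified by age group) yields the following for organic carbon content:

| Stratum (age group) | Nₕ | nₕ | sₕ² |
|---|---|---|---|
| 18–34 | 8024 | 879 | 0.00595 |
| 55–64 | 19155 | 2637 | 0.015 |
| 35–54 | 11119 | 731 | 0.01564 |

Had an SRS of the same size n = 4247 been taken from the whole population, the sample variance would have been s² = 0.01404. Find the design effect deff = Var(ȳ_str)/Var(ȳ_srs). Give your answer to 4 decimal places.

Var(ȳ_str) = Σ Wₕ²(1−fₕ)sₕ²/nₕ with Wₕ = Nₕ/38298:
  18–34: (8024/38298)²·(1−879/8024)·0.00595/879 = 2.6458734 × 10^-7
  55–64: (19155/38298)²·(1−2637/19155)·0.015/2637 = 1.2270678 × 10^-6
  35–54: (11119/38298)²·(1−731/11119)·0.01564/731 = 1.684864 × 10^-6
  → Var(ȳ_str) = 3.1765191 × 10^-6.
Var(ȳ_srs) = (1 − 4247/38298)·0.01404/4247 = 2.9392642 × 10^-6.
deff = (3.1765191 × 10^-6) / (2.9392642 × 10^-6) = 1.0807.

1.0807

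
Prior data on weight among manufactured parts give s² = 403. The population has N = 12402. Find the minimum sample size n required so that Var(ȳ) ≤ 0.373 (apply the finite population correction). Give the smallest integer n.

Without fpc, n₀ = s²/D = 403/0.373 = 1080.4290.
With fpc, (1 − n/N)·s²/n ≤ D requires n ≥ n₀/(1 + n₀/N) = 1080.4290/(1 + 1080.4290/12402) = 993.8477.
Rounding up, n = 994.

994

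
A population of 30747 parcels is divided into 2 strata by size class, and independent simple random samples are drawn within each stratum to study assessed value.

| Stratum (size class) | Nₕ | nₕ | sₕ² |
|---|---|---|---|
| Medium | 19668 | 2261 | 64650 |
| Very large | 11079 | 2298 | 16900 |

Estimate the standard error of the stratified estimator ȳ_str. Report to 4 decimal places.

3.3334

Var(ȳ_str) = Σₕ Wₕ²(1 − fₕ)sₕ²/nₕ with Wₕ = Nₕ/N, N = 30747.
Medium: Wₕ = 0.63967216; term = 0.63967216²·(1 − 0.11495831)·64650/2261 = 10.354916.
Very large: Wₕ = 0.36032784; term = 0.36032784²·(1 − 0.20741944)·16900/2298 = 0.75679059.
Sum = 11.111707.
SE = √(11.111707) = 3.3334.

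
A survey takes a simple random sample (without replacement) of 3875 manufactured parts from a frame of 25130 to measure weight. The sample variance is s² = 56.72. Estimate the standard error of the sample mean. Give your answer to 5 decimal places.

Under SRS without replacement, Var(ȳ) = (1 − f)·s²/n with f = n/N = 3875/25130 = 0.15419817.
Var(ȳ) = (1 − 0.15419817)·56.72/3875 = 0.84580183·0.014637419 = 0.012380356.
SE(ȳ) = √(0.012380356) = 0.11127.

0.11127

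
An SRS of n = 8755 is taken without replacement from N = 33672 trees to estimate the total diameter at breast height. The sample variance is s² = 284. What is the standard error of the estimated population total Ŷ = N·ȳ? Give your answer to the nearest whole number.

5217

Var(Ŷ) = N²·Var(ȳ) = N²·(1 − n/N)·s²/n.
f = 8755/33672 = 0.26000832; Var(ȳ) = 0.73999168·284/8755 = 0.024004299.
Var(Ŷ) = 33672² · 0.024004299 = 2.721616 × 10^7.
SE(Ŷ) = √(2.721616 × 10^7) = 5217.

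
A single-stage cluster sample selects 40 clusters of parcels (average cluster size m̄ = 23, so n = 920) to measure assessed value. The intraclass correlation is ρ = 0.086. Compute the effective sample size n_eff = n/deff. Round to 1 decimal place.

deff = 1 + (23 − 1)·0.086 = 1 + 1.892 = 2.892.
n_eff = 920 / 2.892 = 318.1.

318.1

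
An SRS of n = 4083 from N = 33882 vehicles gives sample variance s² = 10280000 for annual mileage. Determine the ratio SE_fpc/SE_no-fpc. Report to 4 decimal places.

0.9378

f = n/N = 4083/33882 = 0.12050646.
SE_no-fpc = √(s²/n) = 50.177251; SE_fpc = √((1−f)s²/n) = 47.056887.
Ratio = √(1−f) = 0.93781317.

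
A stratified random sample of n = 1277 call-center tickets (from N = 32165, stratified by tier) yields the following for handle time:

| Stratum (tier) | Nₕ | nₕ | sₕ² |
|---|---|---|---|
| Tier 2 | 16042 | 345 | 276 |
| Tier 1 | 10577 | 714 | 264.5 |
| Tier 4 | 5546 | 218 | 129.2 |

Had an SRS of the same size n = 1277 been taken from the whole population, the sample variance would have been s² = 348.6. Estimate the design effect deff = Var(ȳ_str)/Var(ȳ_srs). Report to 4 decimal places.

Var(ȳ_str) = Σ Wₕ²(1−fₕ)sₕ²/nₕ with Wₕ = Nₕ/32165:
  Tier 2: (16042/32165)²·(1−345/16042)·276/345 = 0.19471439
  Tier 1: (10577/32165)²·(1−714/10577)·264.5/714 = 0.037353551
  Tier 4: (5546/32165)²·(1−218/5546)·129.2/218 = 0.016927117
  → Var(ȳ_str) = 0.24899506.
Var(ȳ_srs) = (1 − 1277/32165)·348.6/1277 = 0.26214569.
deff = 0.24899506 / 0.26214569 = 0.9498.

0.9498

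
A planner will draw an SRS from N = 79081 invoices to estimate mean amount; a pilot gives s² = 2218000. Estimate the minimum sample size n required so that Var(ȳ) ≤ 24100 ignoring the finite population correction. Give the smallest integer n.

Without fpc, n₀ = s²/D = 2218000/24100 = 92.0332.
Rounding up, n = 93.

93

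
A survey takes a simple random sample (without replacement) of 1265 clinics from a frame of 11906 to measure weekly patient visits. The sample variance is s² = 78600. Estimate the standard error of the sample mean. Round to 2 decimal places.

Under SRS without replacement, Var(ȳ) = (1 − f)·s²/n with f = n/N = 1265/11906 = 0.10624895.
Var(ȳ) = (1 − 0.10624895)·78600/1265 = 0.89375105·62.134387 = 55.532674.
SE(ȳ) = √(55.532674) = 7.45.

7.45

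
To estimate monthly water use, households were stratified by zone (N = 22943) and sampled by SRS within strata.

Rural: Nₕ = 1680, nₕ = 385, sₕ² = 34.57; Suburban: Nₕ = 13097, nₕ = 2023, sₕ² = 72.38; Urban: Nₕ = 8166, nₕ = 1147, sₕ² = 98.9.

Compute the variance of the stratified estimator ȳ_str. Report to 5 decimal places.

Var(ȳ_str) = Σₕ Wₕ²(1 − fₕ)sₕ²/nₕ with Wₕ = Nₕ/N, N = 22943.
Rural: Wₕ = 0.07322495; term = 0.07322495²·(1 − 0.22916667)·34.57/385 = 3.711225 × 10^-4.
Suburban: Wₕ = 0.57084950; term = 0.57084950²·(1 − 0.15446285)·72.38/2023 = 0.0098582229.
Urban: Wₕ = 0.35592555; term = 0.35592555²·(1 − 0.14046045)·98.9/1147 = 0.0093889512.
Sum = 0.019618297.

0.01962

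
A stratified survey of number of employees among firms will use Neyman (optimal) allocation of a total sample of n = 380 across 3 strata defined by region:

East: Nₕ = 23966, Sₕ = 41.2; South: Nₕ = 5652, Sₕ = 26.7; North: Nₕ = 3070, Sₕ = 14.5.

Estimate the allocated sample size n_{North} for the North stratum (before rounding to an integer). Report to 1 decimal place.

14.3

Neyman allocation: nₕ = n·NₕSₕ / Σⱼ NⱼSⱼ.
Σ NⱼSⱼ = 23966·41.2 + 5652·26.7 + 3070·14.5 = 1.1828226 × 10^6.
n_{North} = 380·3070·14.5 / (1.1828226 × 10^6) = 14.3.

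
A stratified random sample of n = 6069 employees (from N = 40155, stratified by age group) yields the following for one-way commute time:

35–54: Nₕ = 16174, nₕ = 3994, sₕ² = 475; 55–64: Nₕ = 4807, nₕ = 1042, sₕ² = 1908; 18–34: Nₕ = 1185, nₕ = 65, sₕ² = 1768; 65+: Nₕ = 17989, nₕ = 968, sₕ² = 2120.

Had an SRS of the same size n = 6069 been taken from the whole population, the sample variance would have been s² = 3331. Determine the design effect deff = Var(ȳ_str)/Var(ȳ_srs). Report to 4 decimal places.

Var(ȳ_str) = Σ Wₕ²(1−fₕ)sₕ²/nₕ with Wₕ = Nₕ/40155:
  35–54: (16174/40155)²·(1−3994/16174)·475/3994 = 0.014530181
  55–64: (4807/40155)²·(1−1042/4807)·1908/1042 = 0.020552776
  18–34: (1185/40155)²·(1−65/1185)·1768/65 = 0.022388553
  65+: (17989/40155)²·(1−968/17989)·2120/968 = 0.41588508
  → Var(ȳ_str) = 0.47335659.
Var(ȳ_srs) = (1 − 6069/40155)·3331/6069 = 0.46590128.
deff = 0.47335659 / 0.46590128 = 1.0160.

1.0160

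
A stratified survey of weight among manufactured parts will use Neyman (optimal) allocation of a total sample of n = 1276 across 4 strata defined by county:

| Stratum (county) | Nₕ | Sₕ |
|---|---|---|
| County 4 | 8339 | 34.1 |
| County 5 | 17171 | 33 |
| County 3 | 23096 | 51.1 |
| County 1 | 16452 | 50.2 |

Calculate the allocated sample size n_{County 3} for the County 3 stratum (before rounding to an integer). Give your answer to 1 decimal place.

527.1

Neyman allocation: nₕ = n·NₕSₕ / Σⱼ NⱼSⱼ.
Σ NⱼSⱼ = 8339·34.1 + 17171·33 + 23096·51.1 + 16452·50.2 = 2.8570989 × 10^6.
n_{County 3} = 1276·23096·51.1 / (2.8570989 × 10^6) = 527.1.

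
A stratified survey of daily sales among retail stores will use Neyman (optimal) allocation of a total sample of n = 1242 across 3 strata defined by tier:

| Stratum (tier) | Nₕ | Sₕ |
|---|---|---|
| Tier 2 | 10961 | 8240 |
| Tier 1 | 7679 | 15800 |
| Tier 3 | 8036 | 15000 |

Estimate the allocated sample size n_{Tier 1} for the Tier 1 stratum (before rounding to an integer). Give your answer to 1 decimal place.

Neyman allocation: nₕ = n·NₕSₕ / Σⱼ NⱼSⱼ.
Σ NⱼSⱼ = 10961·8240 + 7679·15800 + 8036·15000 = 3.3218684 × 10^8.
n_{Tier 1} = 1242·7679·15800 / (3.3218684 × 10^8) = 453.6.

453.6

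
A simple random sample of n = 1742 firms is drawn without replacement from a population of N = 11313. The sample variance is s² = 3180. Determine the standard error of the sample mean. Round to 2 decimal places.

Under SRS without replacement, Var(ȳ) = (1 − f)·s²/n with f = n/N = 1742/11313 = 0.15398214.
Var(ȳ) = (1 − 0.15398214)·3180/1742 = 0.84601786·1.8254879 = 1.5443954.
SE(ȳ) = √(1.5443954) = 1.24.

1.24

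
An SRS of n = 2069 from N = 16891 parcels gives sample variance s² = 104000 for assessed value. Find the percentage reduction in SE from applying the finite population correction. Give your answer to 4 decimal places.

f = n/N = 2069/16891 = 0.12249127.
SE_no-fpc = √(s²/n) = 7.0898398; SE_fpc = √((1−f)s²/n) = 6.6414384.
Ratio = √(1−f) = 0.93675436. Reduction = 100·(1 − 0.93675436) = 6.3246%.

6.3246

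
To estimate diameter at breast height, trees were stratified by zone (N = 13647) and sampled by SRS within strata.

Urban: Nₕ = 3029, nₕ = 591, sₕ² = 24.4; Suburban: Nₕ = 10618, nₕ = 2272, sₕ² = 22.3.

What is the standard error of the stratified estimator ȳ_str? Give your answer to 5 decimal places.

0.07942

Var(ȳ_str) = Σₕ Wₕ²(1 − fₕ)sₕ²/nₕ with Wₕ = Nₕ/N, N = 13647.
Urban: Wₕ = 0.22195354; term = 0.22195354²·(1 − 0.19511390)·24.4/591 = 0.0016370462.
Suburban: Wₕ = 0.77804646; term = 0.77804646²·(1 − 0.21397627)·22.3/2272 = 0.0046702836.
Sum = 0.0063073298.
SE = √(0.0063073298) = 0.07942.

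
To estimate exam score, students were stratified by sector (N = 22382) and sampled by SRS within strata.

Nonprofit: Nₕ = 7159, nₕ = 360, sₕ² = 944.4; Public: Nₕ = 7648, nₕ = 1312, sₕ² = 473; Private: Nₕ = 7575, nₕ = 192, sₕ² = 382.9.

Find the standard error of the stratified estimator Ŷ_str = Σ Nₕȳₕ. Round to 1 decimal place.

16021.6

Var(Ŷ_str) = Σₕ Nₕ²(1 − fₕ)sₕ²/nₕ.
Nonprofit: 7159²·(1 − 360/7159)·944.4/360 = 1.2768823 × 10^8.
Public: 7648²·(1 − 1312/7648)·473/1312 = 1.7469897 × 10^7.
Private: 7575²·(1 − 192/7575)·382.9/192 = 1.1153204 × 10^8.
Sum = 2.5669017 × 10^8.
SE = √(2.5669017 × 10^8) = 16021.6.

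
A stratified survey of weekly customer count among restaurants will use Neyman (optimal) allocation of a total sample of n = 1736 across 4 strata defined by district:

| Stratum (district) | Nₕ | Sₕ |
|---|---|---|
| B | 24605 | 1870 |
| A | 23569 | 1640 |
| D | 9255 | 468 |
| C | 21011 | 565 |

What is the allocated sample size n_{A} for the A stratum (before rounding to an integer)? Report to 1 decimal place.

Neyman allocation: nₕ = n·NₕSₕ / Σⱼ NⱼSⱼ.
Σ NⱼSⱼ = 24605·1870 + 23569·1640 + 9255·468 + 21011·565 = 1.0086706 × 10^8.
n_{A} = 1736·23569·1640 / (1.0086706 × 10^8) = 665.3.

665.3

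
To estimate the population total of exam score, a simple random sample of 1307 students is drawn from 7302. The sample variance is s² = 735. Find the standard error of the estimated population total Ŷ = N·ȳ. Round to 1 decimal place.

4961.6

Var(Ŷ) = N²·Var(ȳ) = N²·(1 − n/N)·s²/n.
f = 1307/7302 = 0.17899206; Var(ȳ) = 0.82100794·735/1307 = 0.46169919.
Var(Ŷ) = 7302² · 0.46169919 = 2.4617433 × 10^7.
SE(Ŷ) = √(2.4617433 × 10^7) = 4961.6.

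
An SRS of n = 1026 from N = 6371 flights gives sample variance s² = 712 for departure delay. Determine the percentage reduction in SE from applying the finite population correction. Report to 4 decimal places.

f = n/N = 1026/6371 = 0.16104222.
SE_no-fpc = √(s²/n) = 0.83304088; SE_fpc = √((1−f)s²/n) = 0.76302079.
Ratio = √(1−f) = 0.91594638. Reduction = 100·(1 − 0.91594638) = 8.4054%.

8.4054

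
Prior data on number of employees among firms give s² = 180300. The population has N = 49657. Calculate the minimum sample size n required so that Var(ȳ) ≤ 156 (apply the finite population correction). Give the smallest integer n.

Without fpc, n₀ = s²/D = 180300/156 = 1155.7692.
With fpc, (1 − n/N)·s²/n ≤ D requires n ≥ n₀/(1 + n₀/N) = 1155.7692/(1 + 1155.7692/49657) = 1129.4805.
Rounding up, n = 1130.

1130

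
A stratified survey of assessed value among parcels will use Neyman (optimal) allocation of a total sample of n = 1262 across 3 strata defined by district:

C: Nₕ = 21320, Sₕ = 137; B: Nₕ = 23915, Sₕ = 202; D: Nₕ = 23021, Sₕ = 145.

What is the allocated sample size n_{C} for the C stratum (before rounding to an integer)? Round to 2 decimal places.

Neyman allocation: nₕ = n·NₕSₕ / Σⱼ NⱼSⱼ.
Σ NⱼSⱼ = 21320·137 + 23915·202 + 23021·145 = 1.1089715 × 10^7.
n_{C} = 1262·21320·137 / (1.1089715 × 10^7) = 332.39.

332.39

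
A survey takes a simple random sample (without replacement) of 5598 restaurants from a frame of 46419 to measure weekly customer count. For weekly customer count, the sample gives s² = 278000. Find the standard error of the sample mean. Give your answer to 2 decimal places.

6.61

Under SRS without replacement, Var(ȳ) = (1 − f)·s²/n with f = n/N = 5598/46419 = 0.12059717.
Var(ȳ) = (1 − 0.12059717)·278000/5598 = 0.87940283·49.660593 = 43.671666.
SE(ȳ) = √(43.671666) = 6.61.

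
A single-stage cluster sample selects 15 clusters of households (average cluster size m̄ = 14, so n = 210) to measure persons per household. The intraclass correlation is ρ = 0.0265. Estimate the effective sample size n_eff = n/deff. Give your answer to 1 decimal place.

156.2

deff = 1 + (14 − 1)·0.0265 = 1 + 0.3445 = 1.3445.
n_eff = 210 / 1.3445 = 156.2.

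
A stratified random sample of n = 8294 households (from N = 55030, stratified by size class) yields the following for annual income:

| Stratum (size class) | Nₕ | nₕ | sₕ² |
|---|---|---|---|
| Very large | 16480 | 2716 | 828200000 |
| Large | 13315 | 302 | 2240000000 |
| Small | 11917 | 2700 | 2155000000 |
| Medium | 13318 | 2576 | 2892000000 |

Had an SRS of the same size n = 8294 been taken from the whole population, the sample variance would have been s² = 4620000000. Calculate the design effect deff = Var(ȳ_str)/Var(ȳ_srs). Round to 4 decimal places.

1.1187

Var(ȳ_str) = Σ Wₕ²(1−fₕ)sₕ²/nₕ with Wₕ = Nₕ/55030:
  Very large: (16480/55030)²·(1−2716/16480)·828200000/2716 = 22840.642
  Large: (13315/55030)²·(1−302/13315)·2240000000/302 = 424385.61
  Small: (11917/55030)²·(1−2700/11917)·2155000000/2700 = 28949.496
  Medium: (13318/55030)²·(1−2576/13318)·2892000000/2576 = 53036.831
  → Var(ȳ_str) = 529212.58.
Var(ȳ_srs) = (1 − 8294/55030)·4620000000/8294 = 473074.97.
deff = 529212.58 / 473074.97 = 1.1187.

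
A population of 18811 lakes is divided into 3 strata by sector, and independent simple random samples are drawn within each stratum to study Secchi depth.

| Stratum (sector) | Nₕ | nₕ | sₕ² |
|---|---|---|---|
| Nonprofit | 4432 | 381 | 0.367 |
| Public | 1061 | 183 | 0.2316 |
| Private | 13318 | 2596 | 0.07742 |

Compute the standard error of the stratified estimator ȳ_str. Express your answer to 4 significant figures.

0.008015

Var(ȳ_str) = Σₕ Wₕ²(1 − fₕ)sₕ²/nₕ with Wₕ = Nₕ/N, N = 18811.
Nonprofit: Wₕ = 0.23560683; term = 0.23560683²·(1 − 0.08596570)·0.367/381 = 4.8874161 × 10^-5.
Public: Wₕ = 0.05640317; term = 0.05640317²·(1 − 0.17247879)·0.2316/183 = 3.3317591 × 10^-6.
Private: Wₕ = 0.70799001; term = 0.70799001²·(1 − 0.19492416)·0.07742/2596 = 1.2034818 × 10^-5.
Sum = 6.4240738 × 10^-5.
SE = √(6.4240738 × 10^-5) = 0.008015.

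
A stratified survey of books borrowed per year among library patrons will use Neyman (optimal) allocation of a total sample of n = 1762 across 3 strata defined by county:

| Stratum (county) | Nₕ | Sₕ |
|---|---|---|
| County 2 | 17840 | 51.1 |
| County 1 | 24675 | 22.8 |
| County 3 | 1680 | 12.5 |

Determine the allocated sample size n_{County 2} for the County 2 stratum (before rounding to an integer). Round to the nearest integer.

Neyman allocation: nₕ = n·NₕSₕ / Σⱼ NⱼSⱼ.
Σ NⱼSⱼ = 17840·51.1 + 24675·22.8 + 1680·12.5 = 1.495214 × 10^6.
n_{County 2} = 1762·17840·51.1 / (1.495214 × 10^6) = 1074.

1074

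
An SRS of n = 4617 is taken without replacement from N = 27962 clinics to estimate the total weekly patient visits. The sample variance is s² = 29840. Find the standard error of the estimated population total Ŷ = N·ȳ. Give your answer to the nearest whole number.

Var(Ŷ) = N²·Var(ȳ) = N²·(1 − n/N)·s²/n.
f = 4617/27962 = 0.16511694; Var(ȳ) = 0.83488306·29840/4617 = 5.3959087.
Var(Ŷ) = 27962² · 5.3959087 = 4.2189177 × 10^9.
SE(Ŷ) = √(4.2189177 × 10^9) = 64953.

64953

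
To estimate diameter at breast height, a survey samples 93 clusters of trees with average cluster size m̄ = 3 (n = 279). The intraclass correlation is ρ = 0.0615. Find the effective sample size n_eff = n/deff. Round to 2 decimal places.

248.44

deff = 1 + (3 − 1)·0.0615 = 1 + 0.123 = 1.123.
n_eff = 279 / 1.123 = 248.44.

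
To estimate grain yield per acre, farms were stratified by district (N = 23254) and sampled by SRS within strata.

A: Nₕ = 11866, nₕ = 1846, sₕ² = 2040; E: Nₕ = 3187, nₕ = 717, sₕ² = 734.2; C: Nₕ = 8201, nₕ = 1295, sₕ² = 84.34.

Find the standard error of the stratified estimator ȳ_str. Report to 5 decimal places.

0.51450

Var(ȳ_str) = Σₕ Wₕ²(1 − fₕ)sₕ²/nₕ with Wₕ = Nₕ/N, N = 23254.
A: Wₕ = 0.51027780; term = 0.51027780²·(1 − 0.15557054)·2040/1846 = 0.24298261.
E: Wₕ = 0.13705169; term = 0.13705169²·(1 − 0.22497647)·734.2/717 = 0.014906611.
C: Wₕ = 0.35267051; term = 0.35267051²·(1 − 0.15790757)·84.34/1295 = 0.0068212172.
Sum = 0.26471044.
SE = √(0.26471044) = 0.51450.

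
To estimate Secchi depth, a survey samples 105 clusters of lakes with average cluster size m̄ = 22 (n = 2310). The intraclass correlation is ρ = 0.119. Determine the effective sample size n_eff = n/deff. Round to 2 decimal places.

deff = 1 + (22 − 1)·0.119 = 1 + 2.499 = 3.499.
n_eff = 2310 / 3.499 = 660.19.

660.19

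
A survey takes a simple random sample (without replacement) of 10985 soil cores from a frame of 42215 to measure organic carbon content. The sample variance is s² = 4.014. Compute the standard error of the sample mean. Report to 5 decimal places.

Under SRS without replacement, Var(ȳ) = (1 − f)·s²/n with f = n/N = 10985/42215 = 0.26021556.
Var(ȳ) = (1 − 0.26021556)·4.014/10985 = 0.73978444·3.6540737 × 10^-4 = 2.7032269 × 10^-4.
SE(ȳ) = √(2.7032269 × 10^-4) = 0.01644.

0.01644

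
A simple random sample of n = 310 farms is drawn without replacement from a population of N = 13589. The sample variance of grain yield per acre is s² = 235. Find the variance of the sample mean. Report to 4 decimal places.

Under SRS without replacement, Var(ȳ) = (1 − f)·s²/n with f = n/N = 310/13589 = 0.02281257.
Var(ȳ) = (1 − 0.02281257)·235/310 = 0.97718743·0.75806452 = 0.74077112.

0.7408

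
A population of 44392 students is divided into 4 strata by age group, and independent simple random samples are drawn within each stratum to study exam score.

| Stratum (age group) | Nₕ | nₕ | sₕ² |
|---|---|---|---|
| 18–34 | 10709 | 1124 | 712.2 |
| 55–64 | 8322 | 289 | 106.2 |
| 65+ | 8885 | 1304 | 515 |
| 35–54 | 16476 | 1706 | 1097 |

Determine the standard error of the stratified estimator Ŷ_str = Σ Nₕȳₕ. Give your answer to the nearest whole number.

16513

Var(Ŷ_str) = Σₕ Nₕ²(1 − fₕ)sₕ²/nₕ.
18–34: 10709²·(1 − 1124/10709)·712.2/1124 = 6.5039425 × 10^7.
55–64: 8322²·(1 − 289/8322)·106.2/289 = 2.456587 × 10^7.
65+: 8885²·(1 − 1304/8885)·515/1304 = 2.6601956 × 10^7.
35–54: 16476²·(1 − 1706/16476)·1097/1706 = 1.5648038 × 10^8.
Sum = 2.7268763 × 10^8.
SE = √(2.7268763 × 10^8) = 16513.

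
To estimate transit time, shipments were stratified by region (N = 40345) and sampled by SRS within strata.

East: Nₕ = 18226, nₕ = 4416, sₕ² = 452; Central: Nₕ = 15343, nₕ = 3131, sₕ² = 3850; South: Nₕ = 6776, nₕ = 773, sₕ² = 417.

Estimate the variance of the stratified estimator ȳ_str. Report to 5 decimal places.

0.17085

Var(ȳ_str) = Σₕ Wₕ²(1 − fₕ)sₕ²/nₕ with Wₕ = Nₕ/N, N = 40345.
East: Wₕ = 0.45175362; term = 0.45175362²·(1 − 0.24229123)·452/4416 = 0.015827597.
Central: Wₕ = 0.38029496; term = 0.38029496²·(1 − 0.20406700)·3850/3131 = 0.14154525.
South: Wₕ = 0.16795142; term = 0.16795142²·(1 − 0.11407910)·417/773 = 0.013480899.
Sum = 0.17085375.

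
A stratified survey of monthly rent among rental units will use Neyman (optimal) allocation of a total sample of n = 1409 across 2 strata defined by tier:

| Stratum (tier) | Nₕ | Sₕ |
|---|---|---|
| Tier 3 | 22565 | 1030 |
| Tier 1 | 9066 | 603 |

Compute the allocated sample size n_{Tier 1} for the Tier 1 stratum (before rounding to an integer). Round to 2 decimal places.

268.31

Neyman allocation: nₕ = n·NₕSₕ / Σⱼ NⱼSⱼ.
Σ NⱼSⱼ = 22565·1030 + 9066·603 = 2.8708748 × 10^7.
n_{Tier 1} = 1409·9066·603 / (2.8708748 × 10^7) = 268.31.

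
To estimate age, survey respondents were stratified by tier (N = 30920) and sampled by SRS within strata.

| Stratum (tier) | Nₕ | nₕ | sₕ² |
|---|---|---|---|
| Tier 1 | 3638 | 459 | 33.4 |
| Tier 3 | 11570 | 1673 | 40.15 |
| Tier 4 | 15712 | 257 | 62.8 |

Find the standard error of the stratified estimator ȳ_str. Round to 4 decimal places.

Var(ȳ_str) = Σₕ Wₕ²(1 − fₕ)sₕ²/nₕ with Wₕ = Nₕ/N, N = 30920.
Tier 1: Wₕ = 0.11765847; term = 0.11765847²·(1 − 0.12616822)·33.4/459 = 8.8025405 × 10^-4.
Tier 3: Wₕ = 0.37419146; term = 0.37419146²·(1 − 0.14459810)·40.15/1673 = 0.0028744024.
Tier 4: Wₕ = 0.50815006; term = 0.50815006²·(1 − 0.01635692)·62.8/257 = 0.062065182.
Sum = 0.065819838.
SE = √(0.065819838) = 0.2566.

0.2566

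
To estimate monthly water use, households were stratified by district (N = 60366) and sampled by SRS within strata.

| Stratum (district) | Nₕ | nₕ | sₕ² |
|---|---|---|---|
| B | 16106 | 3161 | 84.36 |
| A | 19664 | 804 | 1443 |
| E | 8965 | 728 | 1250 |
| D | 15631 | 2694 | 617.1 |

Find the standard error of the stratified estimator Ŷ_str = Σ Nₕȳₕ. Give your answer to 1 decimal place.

29056.8

Var(Ŷ_str) = Σₕ Nₕ²(1 − fₕ)sₕ²/nₕ.
B: 16106²·(1 − 3161/16106)·84.36/3161 = 5.5641884 × 10^6.
A: 19664²·(1 − 804/19664)·1443/804 = 6.6561613 × 10^8.
E: 8965²·(1 − 728/8965)·1250/728 = 1.2679379 × 10^8.
D: 15631²·(1 − 2694/15631)·617.1/2694 = 4.6321039 × 10^7.
Sum = 8.4429515 × 10^8.
SE = √(8.4429515 × 10^8) = 29056.8.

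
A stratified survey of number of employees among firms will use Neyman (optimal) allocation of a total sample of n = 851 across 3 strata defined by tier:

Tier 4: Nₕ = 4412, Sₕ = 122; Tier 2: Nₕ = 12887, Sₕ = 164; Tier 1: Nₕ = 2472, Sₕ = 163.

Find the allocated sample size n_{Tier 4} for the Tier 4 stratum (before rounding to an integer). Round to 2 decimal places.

Neyman allocation: nₕ = n·NₕSₕ / Σⱼ NⱼSⱼ.
Σ NⱼSⱼ = 4412·122 + 12887·164 + 2472·163 = 3.054668 × 10^6.
n_{Tier 4} = 851·4412·122 / (3.054668 × 10^6) = 149.95.

149.95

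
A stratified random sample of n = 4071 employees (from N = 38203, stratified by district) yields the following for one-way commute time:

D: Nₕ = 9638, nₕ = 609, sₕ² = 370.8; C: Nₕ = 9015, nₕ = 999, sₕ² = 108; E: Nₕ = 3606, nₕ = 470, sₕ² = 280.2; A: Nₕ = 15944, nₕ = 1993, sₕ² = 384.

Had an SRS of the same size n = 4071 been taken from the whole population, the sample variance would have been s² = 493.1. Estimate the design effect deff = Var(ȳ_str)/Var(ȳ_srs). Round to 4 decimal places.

0.6990

Var(ȳ_str) = Σ Wₕ²(1−fₕ)sₕ²/nₕ with Wₕ = Nₕ/38203:
  D: (9638/38203)²·(1−609/9638)·370.8/609 = 0.036303966
  C: (9015/38203)²·(1−999/9015)·108/999 = 0.0053528709
  E: (3606/38203)²·(1−470/3606)·280.2/470 = 0.00461931
  A: (15944/38203)²·(1−1993/15944)·384/1993 = 0.029365109
  → Var(ȳ_str) = 0.075641256.
Var(ȳ_srs) = (1 − 4071/38203)·493.1/4071 = 0.10821767.
deff = 0.075641256 / 0.10821767 = 0.6990.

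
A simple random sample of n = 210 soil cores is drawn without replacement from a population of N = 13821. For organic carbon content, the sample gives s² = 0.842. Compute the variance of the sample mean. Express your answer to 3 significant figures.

Under SRS without replacement, Var(ȳ) = (1 − f)·s²/n with f = n/N = 210/13821 = 0.01519427.
Var(ȳ) = (1 − 0.01519427)·0.842/210 = 0.98480573·0.0040095238 = 0.003948602.

0.00395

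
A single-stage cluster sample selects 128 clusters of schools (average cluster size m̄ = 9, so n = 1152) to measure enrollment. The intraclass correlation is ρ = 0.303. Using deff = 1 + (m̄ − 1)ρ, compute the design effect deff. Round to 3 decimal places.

3.424

deff = 1 + (9 − 1)·0.303 = 1 + 2.424 = 3.424.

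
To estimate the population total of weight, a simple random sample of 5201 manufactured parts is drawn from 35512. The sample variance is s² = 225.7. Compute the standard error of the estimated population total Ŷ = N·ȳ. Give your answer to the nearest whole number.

Var(Ŷ) = N²·Var(ȳ) = N²·(1 − n/N)·s²/n.
f = 5201/35512 = 0.14645754; Var(ȳ) = 0.85354246·225.7/5201 = 0.037039903.
Var(Ŷ) = 35512² · 0.037039903 = 4.6711101 × 10^7.
SE(Ŷ) = √(4.6711101 × 10^7) = 6835.

6835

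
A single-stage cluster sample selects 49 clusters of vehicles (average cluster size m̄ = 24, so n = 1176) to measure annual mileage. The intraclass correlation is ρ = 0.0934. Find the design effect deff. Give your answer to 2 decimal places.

deff = 1 + (24 − 1)·0.0934 = 1 + 2.1482 = 3.1482.

3.15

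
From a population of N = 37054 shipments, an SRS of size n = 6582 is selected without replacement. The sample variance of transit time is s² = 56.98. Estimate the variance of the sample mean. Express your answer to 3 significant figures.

Under SRS without replacement, Var(ȳ) = (1 − f)·s²/n with f = n/N = 6582/37054 = 0.17763264.
Var(ȳ) = (1 − 0.17763264)·56.98/6582 = 0.82236736·0.0086569432 = 0.0071191875.

0.00712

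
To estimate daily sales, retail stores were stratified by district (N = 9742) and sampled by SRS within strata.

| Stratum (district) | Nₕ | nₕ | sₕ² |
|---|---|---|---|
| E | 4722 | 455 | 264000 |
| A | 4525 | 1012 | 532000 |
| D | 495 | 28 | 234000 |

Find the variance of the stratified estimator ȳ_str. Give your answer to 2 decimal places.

Var(ȳ_str) = Σₕ Wₕ²(1 − fₕ)sₕ²/nₕ with Wₕ = Nₕ/N, N = 9742.
E: Wₕ = 0.48470540; term = 0.48470540²·(1 − 0.09635748)·264000/455 = 123.18133.
A: Wₕ = 0.46448368; term = 0.46448368²·(1 − 0.22364641)·532000/1012 = 88.050455.
D: Wₕ = 0.05081092; term = 0.05081092²·(1 − 0.05656566)·234000/28 = 20.355588.
Sum = 231.58737.

231.59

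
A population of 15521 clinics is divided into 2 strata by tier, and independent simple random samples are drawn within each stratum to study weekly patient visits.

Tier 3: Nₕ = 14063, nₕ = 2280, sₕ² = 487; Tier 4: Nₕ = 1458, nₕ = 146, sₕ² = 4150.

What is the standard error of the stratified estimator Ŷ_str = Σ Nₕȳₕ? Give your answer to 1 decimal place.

9474.6

Var(Ŷ_str) = Σₕ Nₕ²(1 − fₕ)sₕ²/nₕ.
Tier 3: 14063²·(1 − 2280/14063)·487/2280 = 3.5393863 × 10^7.
Tier 4: 1458²·(1 − 146/1458)·4150/146 = 5.4373414 × 10^7.
Sum = 8.9767277 × 10^7.
SE = √(8.9767277 × 10^7) = 9474.6.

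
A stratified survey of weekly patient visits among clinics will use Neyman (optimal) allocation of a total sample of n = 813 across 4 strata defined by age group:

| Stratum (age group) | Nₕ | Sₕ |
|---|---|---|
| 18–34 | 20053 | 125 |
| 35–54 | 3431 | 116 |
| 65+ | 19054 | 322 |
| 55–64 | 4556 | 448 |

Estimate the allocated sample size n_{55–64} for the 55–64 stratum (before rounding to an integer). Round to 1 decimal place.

149.8

Neyman allocation: nₕ = n·NₕSₕ / Σⱼ NⱼSⱼ.
Σ NⱼSⱼ = 20053·125 + 3431·116 + 19054·322 + 4556·448 = 1.1081097 × 10^7.
n_{55–64} = 813·4556·448 / (1.1081097 × 10^7) = 149.8.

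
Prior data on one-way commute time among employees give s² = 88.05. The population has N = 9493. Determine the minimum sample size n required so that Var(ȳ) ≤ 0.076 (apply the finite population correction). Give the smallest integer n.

Without fpc, n₀ = s²/D = 88.05/0.076 = 1158.5526.
With fpc, (1 − n/N)·s²/n ≤ D requires n ≥ n₀/(1 + n₀/N) = 1158.5526/(1 + 1158.5526/9493) = 1032.5387.
Rounding up, n = 1033.

1033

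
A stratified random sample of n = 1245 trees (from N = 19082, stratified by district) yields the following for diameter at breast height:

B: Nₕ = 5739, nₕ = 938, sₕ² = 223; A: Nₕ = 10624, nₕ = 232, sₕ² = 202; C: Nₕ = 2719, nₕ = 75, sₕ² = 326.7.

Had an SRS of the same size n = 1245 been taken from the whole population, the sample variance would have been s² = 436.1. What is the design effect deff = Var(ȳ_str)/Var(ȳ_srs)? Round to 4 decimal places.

1.1239

Var(ȳ_str) = Σ Wₕ²(1−fₕ)sₕ²/nₕ with Wₕ = Nₕ/19082:
  B: (5739/19082)²·(1−938/5739)·223/938 = 0.017989628
  A: (10624/19082)²·(1−232/10624)·202/232 = 0.26399932
  C: (2719/19082)²·(1−75/2719)·326.7/75 = 0.086002435
  → Var(ȳ_str) = 0.36799138.
Var(ȳ_srs) = (1 − 1245/19082)·436.1/1245 = 0.32742713.
deff = 0.36799138 / 0.32742713 = 1.1239.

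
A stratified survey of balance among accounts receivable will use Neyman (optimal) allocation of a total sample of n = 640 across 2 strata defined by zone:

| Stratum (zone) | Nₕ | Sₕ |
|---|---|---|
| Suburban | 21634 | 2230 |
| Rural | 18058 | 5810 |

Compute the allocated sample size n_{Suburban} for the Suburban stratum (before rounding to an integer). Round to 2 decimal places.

Neyman allocation: nₕ = n·NₕSₕ / Σⱼ NⱼSⱼ.
Σ NⱼSⱼ = 21634·2230 + 18058·5810 = 1.531608 × 10^8.
n_{Suburban} = 640·21634·2230 / (1.531608 × 10^8) = 201.59.

201.59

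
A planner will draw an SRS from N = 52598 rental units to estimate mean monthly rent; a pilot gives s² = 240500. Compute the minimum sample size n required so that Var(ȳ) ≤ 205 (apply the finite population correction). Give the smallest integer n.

Without fpc, n₀ = s²/D = 240500/205 = 1173.1707.
With fpc, (1 − n/N)·s²/n ≤ D requires n ≥ n₀/(1 + n₀/N) = 1173.1707/(1 + 1173.1707/52598) = 1147.5747.
Rounding up, n = 1148.

1148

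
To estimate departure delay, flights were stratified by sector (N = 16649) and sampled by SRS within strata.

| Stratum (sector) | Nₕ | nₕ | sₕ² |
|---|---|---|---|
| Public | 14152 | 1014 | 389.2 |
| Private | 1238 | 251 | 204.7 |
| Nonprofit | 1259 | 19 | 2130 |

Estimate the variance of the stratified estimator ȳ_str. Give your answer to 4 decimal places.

0.8924

Var(ȳ_str) = Σₕ Wₕ²(1 − fₕ)sₕ²/nₕ with Wₕ = Nₕ/N, N = 16649.
Public: Wₕ = 0.85002102; term = 0.85002102²·(1 − 0.07165065)·389.2/1014 = 0.25745756.
Private: Wₕ = 0.07435882; term = 0.07435882²·(1 − 0.20274637)·204.7/251 = 0.0035950556.
Nonprofit: Wₕ = 0.07562016; term = 0.07562016²·(1 − 0.01509134)·2130/19 = 0.63138915.
Sum = 0.89244177.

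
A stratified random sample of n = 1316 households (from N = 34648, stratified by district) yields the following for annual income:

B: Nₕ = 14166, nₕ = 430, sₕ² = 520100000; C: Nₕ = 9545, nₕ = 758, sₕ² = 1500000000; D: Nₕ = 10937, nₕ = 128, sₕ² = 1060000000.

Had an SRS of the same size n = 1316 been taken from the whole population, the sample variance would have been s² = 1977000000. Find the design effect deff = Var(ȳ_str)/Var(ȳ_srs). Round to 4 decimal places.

0.7956

Var(ȳ_str) = Σ Wₕ²(1−fₕ)sₕ²/nₕ with Wₕ = Nₕ/34648:
  B: (14166/34648)²·(1−430/14166)·520100000/430 = 196051.23
  C: (9545/34648)²·(1−758/9545)·1500000000/758 = 138255.45
  D: (10937/34648)²·(1−128/10937)·1060000000/128 = 815498.72
  → Var(ȳ_str) = 1.1498054 × 10^6.
Var(ȳ_srs) = (1 − 1316/34648)·1977000000/1316 = 1.4452201 × 10^6.
deff = (1.1498054 × 10^6) / (1.4452201 × 10^6) = 0.7956.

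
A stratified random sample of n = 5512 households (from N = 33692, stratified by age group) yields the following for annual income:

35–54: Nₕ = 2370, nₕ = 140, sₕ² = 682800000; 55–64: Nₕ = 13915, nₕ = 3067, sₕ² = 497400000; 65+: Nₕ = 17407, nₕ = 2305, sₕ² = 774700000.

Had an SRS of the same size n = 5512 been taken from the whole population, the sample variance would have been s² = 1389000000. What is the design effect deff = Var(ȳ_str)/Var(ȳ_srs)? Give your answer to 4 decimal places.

Var(ȳ_str) = Σ Wₕ²(1−fₕ)sₕ²/nₕ with Wₕ = Nₕ/33692:
  35–54: (2370/33692)²·(1−140/2370)·682800000/140 = 22707.279
  55–64: (13915/33692)²·(1−3067/13915)·497400000/3067 = 21566.085
  65+: (17407/33692)²·(1−2305/17407)·774700000/2305 = 77833.657
  → Var(ȳ_str) = 122107.02.
Var(ȳ_srs) = (1 − 5512/33692)·1389000000/5512 = 210769.24.
deff = 122107.02 / 210769.24 = 0.5793.

0.5793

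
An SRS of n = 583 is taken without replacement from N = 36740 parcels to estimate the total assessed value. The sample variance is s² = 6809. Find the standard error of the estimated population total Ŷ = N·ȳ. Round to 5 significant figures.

124560

Var(Ŷ) = N²·Var(ȳ) = N²·(1 − n/N)·s²/n.
f = 583/36740 = 0.01586826; Var(ȳ) = 0.98413174·6809/583 = 11.493916.
Var(Ŷ) = 36740² · 11.493916 = 1.5514805 × 10^10.
SE(Ŷ) = √(1.5514805 × 10^10) = 124560.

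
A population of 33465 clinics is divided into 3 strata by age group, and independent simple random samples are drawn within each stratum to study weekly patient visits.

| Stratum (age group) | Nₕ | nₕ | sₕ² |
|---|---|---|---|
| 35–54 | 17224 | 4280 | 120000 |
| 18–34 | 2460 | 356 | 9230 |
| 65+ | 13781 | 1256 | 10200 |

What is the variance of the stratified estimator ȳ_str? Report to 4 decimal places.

Var(ȳ_str) = Σₕ Wₕ²(1 − fₕ)sₕ²/nₕ with Wₕ = Nₕ/N, N = 33465.
35–54: Wₕ = 0.51468699; term = 0.51468699²·(1 − 0.24849048)·120000/4280 = 5.5815952.
18–34: Wₕ = 0.07350964; term = 0.07350964²·(1 − 0.14471545)·9230/356 = 0.11982595.
65+: Wₕ = 0.41180338; term = 0.41180338²·(1 − 0.09113998)·10200/1256 = 1.2516628.
Sum = 6.953084.

6.9531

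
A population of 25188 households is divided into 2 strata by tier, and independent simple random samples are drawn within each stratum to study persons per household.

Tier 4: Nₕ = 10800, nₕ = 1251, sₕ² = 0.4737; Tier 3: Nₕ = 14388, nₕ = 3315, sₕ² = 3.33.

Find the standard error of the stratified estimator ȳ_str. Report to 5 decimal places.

Var(ȳ_str) = Σₕ Wₕ²(1 − fₕ)sₕ²/nₕ with Wₕ = Nₕ/N, N = 25188.
Tier 4: Wₕ = 0.42877561; term = 0.42877561²·(1 − 0.11583333)·0.4737/1251 = 6.1551743 × 10^-5.
Tier 3: Wₕ = 0.57122439; term = 0.57122439²·(1 − 0.23040033)·3.33/3315 = 2.5225458 × 10^-4.
Sum = 3.1380632 × 10^-4.
SE = √(3.1380632 × 10^-4) = 0.01771.

0.01771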